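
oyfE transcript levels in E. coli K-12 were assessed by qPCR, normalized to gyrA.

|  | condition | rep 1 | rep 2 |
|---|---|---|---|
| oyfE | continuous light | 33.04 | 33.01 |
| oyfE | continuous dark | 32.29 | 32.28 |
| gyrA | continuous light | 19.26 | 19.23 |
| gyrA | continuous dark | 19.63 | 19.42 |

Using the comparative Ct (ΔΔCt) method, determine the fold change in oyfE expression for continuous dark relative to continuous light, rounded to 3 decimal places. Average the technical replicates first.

2.028

Mean Ct: oyfE continuous light 33.025; oyfE continuous dark 32.285; gyrA continuous light 19.245; gyrA continuous dark 19.525
ΔCt(continuous light) = 33.025 − 19.245 = 13.780
ΔCt(continuous dark) = 32.285 − 19.525 = 12.760
ΔΔCt = 12.760 − 13.780 = -1.020
Fold change = 2^(−(-1.020)) = 2^1.020 = 2.0279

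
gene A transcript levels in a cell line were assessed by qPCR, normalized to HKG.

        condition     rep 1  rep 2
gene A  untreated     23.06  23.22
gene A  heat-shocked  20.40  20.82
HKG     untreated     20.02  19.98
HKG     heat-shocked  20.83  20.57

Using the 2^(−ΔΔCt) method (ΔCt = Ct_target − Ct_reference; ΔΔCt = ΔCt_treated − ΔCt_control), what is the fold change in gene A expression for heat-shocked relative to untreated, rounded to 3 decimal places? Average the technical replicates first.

9.383

Mean Ct: gene A untreated 23.140; gene A heat-shocked 20.610; HKG untreated 20.000; HKG heat-shocked 20.700
ΔCt(untreated) = 23.140 − 20.000 = 3.140
ΔCt(heat-shocked) = 20.610 − 20.700 = -0.090
ΔΔCt = -0.090 − 3.140 = -3.230
Fold change = 2^(−(-3.230)) = 2^3.230 = 9.3827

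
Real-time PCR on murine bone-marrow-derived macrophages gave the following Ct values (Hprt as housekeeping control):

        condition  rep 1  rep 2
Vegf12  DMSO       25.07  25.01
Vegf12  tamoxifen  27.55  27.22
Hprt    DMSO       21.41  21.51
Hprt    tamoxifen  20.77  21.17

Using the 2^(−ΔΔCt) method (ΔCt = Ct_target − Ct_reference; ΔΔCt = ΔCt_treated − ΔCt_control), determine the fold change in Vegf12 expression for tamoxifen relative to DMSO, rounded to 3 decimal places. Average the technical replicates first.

Mean Ct: Vegf12 DMSO 25.040; Vegf12 tamoxifen 27.385; Hprt DMSO 21.460; Hprt tamoxifen 20.970
ΔCt(DMSO) = 25.040 − 21.460 = 3.580
ΔCt(tamoxifen) = 27.385 − 20.970 = 6.415
ΔΔCt = 6.415 − 3.580 = 2.835
Fold change = 2^(−2.835) = 0.1401

0.140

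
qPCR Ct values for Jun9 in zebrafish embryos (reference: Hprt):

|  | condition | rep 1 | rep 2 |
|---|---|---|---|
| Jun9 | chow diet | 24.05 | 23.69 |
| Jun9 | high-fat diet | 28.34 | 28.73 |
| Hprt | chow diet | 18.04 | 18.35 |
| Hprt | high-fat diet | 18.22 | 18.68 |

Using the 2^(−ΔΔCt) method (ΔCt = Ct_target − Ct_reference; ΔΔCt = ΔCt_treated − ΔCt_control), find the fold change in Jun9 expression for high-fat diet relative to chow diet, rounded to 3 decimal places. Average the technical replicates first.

0.047

Mean Ct: Jun9 chow diet 23.870; Jun9 high-fat diet 28.535; Hprt chow diet 18.195; Hprt high-fat diet 18.450
ΔCt(chow diet) = 23.870 − 18.195 = 5.675
ΔCt(high-fat diet) = 28.535 − 18.450 = 10.085
ΔΔCt = 10.085 − 5.675 = 4.410
Fold change = 2^(−4.410) = 0.0470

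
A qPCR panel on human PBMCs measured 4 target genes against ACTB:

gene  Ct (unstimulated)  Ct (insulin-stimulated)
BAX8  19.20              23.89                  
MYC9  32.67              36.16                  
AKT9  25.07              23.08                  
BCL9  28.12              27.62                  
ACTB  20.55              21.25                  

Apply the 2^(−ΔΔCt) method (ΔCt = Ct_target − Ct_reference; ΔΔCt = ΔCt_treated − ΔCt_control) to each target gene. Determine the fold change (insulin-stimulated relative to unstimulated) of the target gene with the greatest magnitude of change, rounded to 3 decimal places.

BAX8: ΔΔCt = (23.89−21.25) − (19.20−20.55) = 2.64 − (-1.35) = 3.99; fold change = 2^-3.99 = 0.063
MYC9: ΔΔCt = (36.16−21.25) − (32.67−20.55) = 14.91 − 12.12 = 2.79; fold change = 2^-2.79 = 0.145
AKT9: ΔΔCt = (23.08−21.25) − (25.07−20.55) = 1.83 − 4.52 = -2.69; fold change = 2^2.69 = 6.453
BCL9: ΔΔCt = (27.62−21.25) − (28.12−20.55) = 6.37 − 7.57 = -1.20; fold change = 2^1.20 = 2.297
BAX8 has the largest |ΔΔCt| = 3.99.

0.063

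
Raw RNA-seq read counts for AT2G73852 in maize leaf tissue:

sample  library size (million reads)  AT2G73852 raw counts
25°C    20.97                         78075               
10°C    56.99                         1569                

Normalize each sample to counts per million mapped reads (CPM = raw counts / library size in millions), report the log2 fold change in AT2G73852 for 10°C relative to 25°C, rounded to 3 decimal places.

-7.079

CPM(25°C) = 78075 / 20.97 = 3723.1760
CPM(10°C) = 1569 / 56.99 = 27.5311
Fold change = 27.5311 / 3723.1760 = 0.00739
log2(0.00739) = -7.0793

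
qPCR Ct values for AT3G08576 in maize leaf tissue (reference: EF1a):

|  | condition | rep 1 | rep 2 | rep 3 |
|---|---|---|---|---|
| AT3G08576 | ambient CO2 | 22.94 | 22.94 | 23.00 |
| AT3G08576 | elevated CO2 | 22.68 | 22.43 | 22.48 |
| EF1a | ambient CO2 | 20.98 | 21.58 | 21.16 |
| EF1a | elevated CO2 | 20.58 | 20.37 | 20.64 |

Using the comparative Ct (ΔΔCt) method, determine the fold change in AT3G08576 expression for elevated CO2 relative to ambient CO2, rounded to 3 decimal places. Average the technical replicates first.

Mean Ct: AT3G08576 ambient CO2 22.960; AT3G08576 elevated CO2 22.530; EF1a ambient CO2 21.240; EF1a elevated CO2 20.530
ΔCt(ambient CO2) = 22.960 − 21.240 = 1.720
ΔCt(elevated CO2) = 22.530 − 20.530 = 2.000
ΔΔCt = 2.000 − 1.720 = 0.280
Fold change = 2^(−0.280) = 0.8236

0.824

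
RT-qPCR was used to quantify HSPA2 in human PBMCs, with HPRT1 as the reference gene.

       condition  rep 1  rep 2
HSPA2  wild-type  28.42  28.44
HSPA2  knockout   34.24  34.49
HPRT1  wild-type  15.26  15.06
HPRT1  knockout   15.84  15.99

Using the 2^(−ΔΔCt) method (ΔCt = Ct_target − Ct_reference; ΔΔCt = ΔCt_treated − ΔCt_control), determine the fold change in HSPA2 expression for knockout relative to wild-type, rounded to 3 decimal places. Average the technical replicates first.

Mean Ct: HSPA2 wild-type 28.430; HSPA2 knockout 34.365; HPRT1 wild-type 15.160; HPRT1 knockout 15.915
ΔCt(wild-type) = 28.430 − 15.160 = 13.270
ΔCt(knockout) = 34.365 − 15.915 = 18.450
ΔΔCt = 18.450 − 13.270 = 5.180
Fold change = 2^(−5.180) = 0.0276

0.028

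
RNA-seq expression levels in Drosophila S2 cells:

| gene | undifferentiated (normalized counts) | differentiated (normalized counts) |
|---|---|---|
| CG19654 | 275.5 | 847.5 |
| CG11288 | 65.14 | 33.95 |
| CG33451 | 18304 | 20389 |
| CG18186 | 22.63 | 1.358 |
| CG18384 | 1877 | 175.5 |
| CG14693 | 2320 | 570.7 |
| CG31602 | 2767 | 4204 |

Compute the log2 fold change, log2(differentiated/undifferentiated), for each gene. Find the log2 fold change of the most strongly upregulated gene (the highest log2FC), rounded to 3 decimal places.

log2(847.5/275.5) = 1.621  (CG19654)
log2(33.95/65.14) = -0.940  (CG11288)
log2(20389/18304) = 0.156  (CG33451)
log2(1.358/22.63) = -4.059  (CG18186)
log2(175.5/1877) = -3.419  (CG18384)
log2(570.7/2320) = -2.023  (CG14693)
log2(4204/2767) = 0.603  (CG31602)
CG19654 is most strongly upregulated.

1.621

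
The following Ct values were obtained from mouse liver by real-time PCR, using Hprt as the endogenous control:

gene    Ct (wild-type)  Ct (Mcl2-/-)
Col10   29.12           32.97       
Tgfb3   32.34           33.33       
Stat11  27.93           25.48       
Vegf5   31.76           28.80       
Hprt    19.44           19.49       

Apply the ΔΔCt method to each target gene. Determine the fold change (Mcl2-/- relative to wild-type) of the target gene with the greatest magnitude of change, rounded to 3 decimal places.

Col10: ΔΔCt = (32.97−19.49) − (29.12−19.44) = 13.48 − 9.68 = 3.80; fold change = 2^-3.80 = 0.072
Tgfb3: ΔΔCt = (33.33−19.49) − (32.34−19.44) = 13.84 − 12.90 = 0.94; fold change = 2^-0.94 = 0.521
Stat11: ΔΔCt = (25.48−19.49) − (27.93−19.44) = 5.99 − 8.49 = -2.50; fold change = 2^2.50 = 5.657
Vegf5: ΔΔCt = (28.80−19.49) − (31.76−19.44) = 9.31 − 12.32 = -3.01; fold change = 2^3.01 = 8.056
Col10 has the largest |ΔΔCt| = 3.80.

0.072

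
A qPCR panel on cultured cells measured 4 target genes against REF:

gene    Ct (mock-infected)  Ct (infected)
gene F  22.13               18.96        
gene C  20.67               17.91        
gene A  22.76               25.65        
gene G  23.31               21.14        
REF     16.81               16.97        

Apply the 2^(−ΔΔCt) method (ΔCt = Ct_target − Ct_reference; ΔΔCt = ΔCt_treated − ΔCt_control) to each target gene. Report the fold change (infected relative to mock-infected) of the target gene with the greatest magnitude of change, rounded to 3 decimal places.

10.056

gene F: ΔΔCt = (18.96−16.97) − (22.13−16.81) = 1.99 − 5.32 = -3.33; fold change = 2^3.33 = 10.056
gene C: ΔΔCt = (17.91−16.97) − (20.67−16.81) = 0.94 − 3.86 = -2.92; fold change = 2^2.92 = 7.568
gene A: ΔΔCt = (25.65−16.97) − (22.76−16.81) = 8.68 − 5.95 = 2.73; fold change = 2^-2.73 = 0.151
gene G: ΔΔCt = (21.14−16.97) − (23.31−16.81) = 4.17 − 6.50 = -2.33; fold change = 2^2.33 = 5.028
gene F has the largest |ΔΔCt| = 3.33.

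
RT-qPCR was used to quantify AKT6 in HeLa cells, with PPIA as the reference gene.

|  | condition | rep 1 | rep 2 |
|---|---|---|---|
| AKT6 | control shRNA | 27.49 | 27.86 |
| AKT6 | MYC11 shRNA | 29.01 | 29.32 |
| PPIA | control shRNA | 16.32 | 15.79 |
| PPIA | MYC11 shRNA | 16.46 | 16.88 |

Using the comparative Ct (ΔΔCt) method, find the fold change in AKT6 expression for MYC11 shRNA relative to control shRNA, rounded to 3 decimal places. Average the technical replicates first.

Mean Ct: AKT6 control shRNA 27.675; AKT6 MYC11 shRNA 29.165; PPIA control shRNA 16.055; PPIA MYC11 shRNA 16.670
ΔCt(control shRNA) = 27.675 − 16.055 = 11.620
ΔCt(MYC11 shRNA) = 29.165 − 16.670 = 12.495
ΔΔCt = 12.495 − 11.620 = 0.875
Fold change = 2^(−0.875) = 0.5453

0.545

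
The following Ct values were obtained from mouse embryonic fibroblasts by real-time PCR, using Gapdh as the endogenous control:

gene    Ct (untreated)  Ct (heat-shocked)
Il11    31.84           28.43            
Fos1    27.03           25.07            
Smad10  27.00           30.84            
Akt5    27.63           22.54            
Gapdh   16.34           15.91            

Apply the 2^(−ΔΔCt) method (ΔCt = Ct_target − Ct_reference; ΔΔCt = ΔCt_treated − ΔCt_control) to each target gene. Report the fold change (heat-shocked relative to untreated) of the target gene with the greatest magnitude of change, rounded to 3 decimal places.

Il11: ΔΔCt = (28.43−15.91) − (31.84−16.34) = 12.52 − 15.50 = -2.98; fold change = 2^2.98 = 7.890
Fos1: ΔΔCt = (25.07−15.91) − (27.03−16.34) = 9.16 − 10.69 = -1.53; fold change = 2^1.53 = 2.888
Smad10: ΔΔCt = (30.84−15.91) − (27.00−16.34) = 14.93 − 10.66 = 4.27; fold change = 2^-4.27 = 0.052
Akt5: ΔΔCt = (22.54−15.91) − (27.63−16.34) = 6.63 − 11.29 = -4.66; fold change = 2^4.66 = 25.281
Akt5 has the largest |ΔΔCt| = 4.66.

25.281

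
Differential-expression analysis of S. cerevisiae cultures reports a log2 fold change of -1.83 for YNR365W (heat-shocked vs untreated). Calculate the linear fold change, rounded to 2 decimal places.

Fold change = 2^(-1.83) = 0.281
That is, YNR365W drops to 28.1% of the untreated level.

0.28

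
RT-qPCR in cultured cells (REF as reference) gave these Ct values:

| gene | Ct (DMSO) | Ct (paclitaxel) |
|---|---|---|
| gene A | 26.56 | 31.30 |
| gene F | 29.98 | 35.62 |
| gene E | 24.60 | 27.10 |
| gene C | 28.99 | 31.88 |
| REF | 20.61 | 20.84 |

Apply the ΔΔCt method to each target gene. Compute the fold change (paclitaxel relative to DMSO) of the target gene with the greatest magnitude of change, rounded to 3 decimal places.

gene A: ΔΔCt = (31.30−20.84) − (26.56−20.61) = 10.46 − 5.95 = 4.51; fold change = 2^-4.51 = 0.044
gene F: ΔΔCt = (35.62−20.84) − (29.98−20.61) = 14.78 − 9.37 = 5.41; fold change = 2^-5.41 = 0.024
gene E: ΔΔCt = (27.10−20.84) − (24.60−20.61) = 6.26 − 3.99 = 2.27; fold change = 2^-2.27 = 0.207
gene C: ΔΔCt = (31.88−20.84) − (28.99−20.61) = 11.04 − 8.38 = 2.66; fold change = 2^-2.66 = 0.158
gene F has the largest |ΔΔCt| = 5.41.

0.024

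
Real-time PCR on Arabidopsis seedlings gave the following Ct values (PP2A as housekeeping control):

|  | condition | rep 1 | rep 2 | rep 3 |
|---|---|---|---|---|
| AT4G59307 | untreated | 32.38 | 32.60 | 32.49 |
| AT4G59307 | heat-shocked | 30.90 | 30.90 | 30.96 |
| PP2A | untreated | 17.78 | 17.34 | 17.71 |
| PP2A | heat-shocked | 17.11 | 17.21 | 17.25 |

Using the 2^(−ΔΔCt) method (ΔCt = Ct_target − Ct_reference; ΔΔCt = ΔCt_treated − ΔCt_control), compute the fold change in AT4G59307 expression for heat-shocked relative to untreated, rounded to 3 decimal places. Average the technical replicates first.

Mean Ct: AT4G59307 untreated 32.490; AT4G59307 heat-shocked 30.920; PP2A untreated 17.610; PP2A heat-shocked 17.190
ΔCt(untreated) = 32.490 − 17.610 = 14.880
ΔCt(heat-shocked) = 30.920 − 17.190 = 13.730
ΔΔCt = 13.730 − 14.880 = -1.150
Fold change = 2^(−(-1.150)) = 2^1.150 = 2.2191

2.219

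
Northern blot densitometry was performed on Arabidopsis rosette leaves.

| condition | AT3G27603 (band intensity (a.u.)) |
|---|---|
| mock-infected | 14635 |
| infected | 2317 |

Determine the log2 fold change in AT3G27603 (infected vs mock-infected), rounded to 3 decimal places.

Fold change = 2317 / 14635 = 0.1583
log2(0.1583) = -2.6591

-2.659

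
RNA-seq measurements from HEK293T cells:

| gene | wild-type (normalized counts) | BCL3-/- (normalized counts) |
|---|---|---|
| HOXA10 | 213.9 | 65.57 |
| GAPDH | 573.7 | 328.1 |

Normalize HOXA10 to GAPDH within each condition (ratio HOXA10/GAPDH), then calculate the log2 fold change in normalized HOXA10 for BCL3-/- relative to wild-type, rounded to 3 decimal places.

HOXA10/GAPDH (wild-type) = 213.9 / 573.7 = 0.37284
HOXA10/GAPDH (BCL3-/-) = 65.57 / 328.1 = 0.19985
Fold change = 0.19985 / 0.37284 = 0.5360
log2(0.5360) = -0.8997

-0.900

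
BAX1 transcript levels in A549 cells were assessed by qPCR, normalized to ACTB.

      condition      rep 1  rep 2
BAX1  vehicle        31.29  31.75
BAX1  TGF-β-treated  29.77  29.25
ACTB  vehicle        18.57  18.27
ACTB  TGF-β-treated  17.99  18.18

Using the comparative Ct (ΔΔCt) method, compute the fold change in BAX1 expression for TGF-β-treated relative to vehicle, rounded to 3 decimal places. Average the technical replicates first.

3.193

Mean Ct: BAX1 vehicle 31.520; BAX1 TGF-β-treated 29.510; ACTB vehicle 18.420; ACTB TGF-β-treated 18.085
ΔCt(vehicle) = 31.520 − 18.420 = 13.100
ΔCt(TGF-β-treated) = 29.510 − 18.085 = 11.425
ΔΔCt = 11.425 − 13.100 = -1.675
Fold change = 2^(−(-1.675)) = 2^1.675 = 3.1932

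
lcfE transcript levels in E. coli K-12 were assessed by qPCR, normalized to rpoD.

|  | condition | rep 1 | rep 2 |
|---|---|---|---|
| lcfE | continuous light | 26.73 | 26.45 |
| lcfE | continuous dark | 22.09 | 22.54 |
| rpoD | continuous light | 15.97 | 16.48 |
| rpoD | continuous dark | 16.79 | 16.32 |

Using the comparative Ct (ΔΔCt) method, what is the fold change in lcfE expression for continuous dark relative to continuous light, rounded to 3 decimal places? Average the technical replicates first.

Mean Ct: lcfE continuous light 26.590; lcfE continuous dark 22.315; rpoD continuous light 16.225; rpoD continuous dark 16.555
ΔCt(continuous light) = 26.590 − 16.225 = 10.365
ΔCt(continuous dark) = 22.315 − 16.555 = 5.760
ΔΔCt = 5.760 − 10.365 = -4.605
Fold change = 2^(−(-4.605)) = 2^4.605 = 24.3357

24.336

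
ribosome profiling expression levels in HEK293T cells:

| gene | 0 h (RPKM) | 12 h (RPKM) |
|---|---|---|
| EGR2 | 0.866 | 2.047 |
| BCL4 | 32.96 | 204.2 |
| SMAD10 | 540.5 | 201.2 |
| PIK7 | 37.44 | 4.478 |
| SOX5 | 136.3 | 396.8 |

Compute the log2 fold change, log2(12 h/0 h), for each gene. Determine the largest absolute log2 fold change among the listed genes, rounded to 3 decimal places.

log2(2.047/0.866) = 1.241  (EGR2)
log2(204.2/32.96) = 2.631  (BCL4)
log2(201.2/540.5) = -1.426  (SMAD10)
log2(4.478/37.44) = -3.064  (PIK7)
log2(396.8/136.3) = 1.542  (SOX5)
The largest magnitude belongs to PIK7.

3.064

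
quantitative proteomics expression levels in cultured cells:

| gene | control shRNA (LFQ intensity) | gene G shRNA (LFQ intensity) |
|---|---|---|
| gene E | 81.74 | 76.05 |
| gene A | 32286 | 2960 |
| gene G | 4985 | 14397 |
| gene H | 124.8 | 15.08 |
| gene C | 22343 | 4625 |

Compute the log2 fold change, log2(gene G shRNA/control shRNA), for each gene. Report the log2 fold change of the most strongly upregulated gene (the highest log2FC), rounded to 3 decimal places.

log2(76.05/81.74) = -0.104  (gene E)
log2(2960/32286) = -3.447  (gene A)
log2(14397/4985) = 1.530  (gene G)
log2(15.08/124.8) = -3.049  (gene H)
log2(4625/22343) = -2.272  (gene C)
gene G is most strongly upregulated.

1.530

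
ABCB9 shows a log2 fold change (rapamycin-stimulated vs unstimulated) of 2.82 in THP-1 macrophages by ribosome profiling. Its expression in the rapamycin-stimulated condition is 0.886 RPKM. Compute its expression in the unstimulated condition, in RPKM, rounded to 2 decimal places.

Fold change = 2^(2.82) = 7.0616
unstimulated expression = 0.886 / 7.0616 = 0.13

0.13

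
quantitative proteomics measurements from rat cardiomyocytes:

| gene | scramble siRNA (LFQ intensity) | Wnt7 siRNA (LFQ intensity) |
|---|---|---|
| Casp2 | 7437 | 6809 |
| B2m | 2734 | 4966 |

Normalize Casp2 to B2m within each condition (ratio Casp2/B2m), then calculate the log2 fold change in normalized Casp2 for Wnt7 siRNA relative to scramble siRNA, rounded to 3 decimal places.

Casp2/B2m (scramble siRNA) = 7437 / 2734 = 2.7202
Casp2/B2m (Wnt7 siRNA) = 6809 / 4966 = 1.3711
Fold change = 1.3711 / 2.7202 = 0.5041
log2(0.5041) = -0.9883

-0.988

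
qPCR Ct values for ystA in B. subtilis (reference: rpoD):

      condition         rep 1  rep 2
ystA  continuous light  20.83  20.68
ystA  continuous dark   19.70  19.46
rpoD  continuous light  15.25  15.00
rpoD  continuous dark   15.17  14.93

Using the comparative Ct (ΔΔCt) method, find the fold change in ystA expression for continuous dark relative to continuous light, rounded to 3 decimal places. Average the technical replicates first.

2.144

Mean Ct: ystA continuous light 20.755; ystA continuous dark 19.580; rpoD continuous light 15.125; rpoD continuous dark 15.050
ΔCt(continuous light) = 20.755 − 15.125 = 5.630
ΔCt(continuous dark) = 19.580 − 15.050 = 4.530
ΔΔCt = 4.530 − 5.630 = -1.100
Fold change = 2^(−(-1.100)) = 2^1.100 = 2.1435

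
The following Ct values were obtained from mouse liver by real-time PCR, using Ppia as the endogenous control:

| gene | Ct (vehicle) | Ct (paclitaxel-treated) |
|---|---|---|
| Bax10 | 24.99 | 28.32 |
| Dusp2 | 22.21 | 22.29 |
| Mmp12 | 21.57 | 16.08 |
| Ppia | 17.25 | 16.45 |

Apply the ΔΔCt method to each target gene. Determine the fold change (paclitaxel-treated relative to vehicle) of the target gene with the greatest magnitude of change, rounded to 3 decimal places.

Bax10: ΔΔCt = (28.32−16.45) − (24.99−17.25) = 11.87 − 7.74 = 4.13; fold change = 2^-4.13 = 0.057
Dusp2: ΔΔCt = (22.29−16.45) − (22.21−17.25) = 5.84 − 4.96 = 0.88; fold change = 2^-0.88 = 0.543
Mmp12: ΔΔCt = (16.08−16.45) − (21.57−17.25) = -0.37 − 4.32 = -4.69; fold change = 2^4.69 = 25.813
Mmp12 has the largest |ΔΔCt| = 4.69.

25.813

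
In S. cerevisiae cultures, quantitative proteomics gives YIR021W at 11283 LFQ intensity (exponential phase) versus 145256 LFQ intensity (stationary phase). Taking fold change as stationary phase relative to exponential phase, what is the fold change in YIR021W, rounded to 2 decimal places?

12.87

Fold change = 145256 / 11283 = 12.874
YIR021W is upregulated.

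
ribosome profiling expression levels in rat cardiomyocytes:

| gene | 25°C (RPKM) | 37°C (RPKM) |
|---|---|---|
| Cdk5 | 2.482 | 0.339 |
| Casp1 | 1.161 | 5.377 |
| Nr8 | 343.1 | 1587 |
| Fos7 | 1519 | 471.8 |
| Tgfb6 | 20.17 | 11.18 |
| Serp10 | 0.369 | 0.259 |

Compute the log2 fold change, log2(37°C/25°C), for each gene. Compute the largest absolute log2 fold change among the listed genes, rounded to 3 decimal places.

log2(0.339/2.482) = -2.872  (Cdk5)
log2(5.377/1.161) = 2.211  (Casp1)
log2(1587/343.1) = 2.210  (Nr8)
log2(471.8/1519) = -1.687  (Fos7)
log2(11.18/20.17) = -0.851  (Tgfb6)
log2(0.259/0.369) = -0.511  (Serp10)
The largest magnitude belongs to Cdk5.

2.872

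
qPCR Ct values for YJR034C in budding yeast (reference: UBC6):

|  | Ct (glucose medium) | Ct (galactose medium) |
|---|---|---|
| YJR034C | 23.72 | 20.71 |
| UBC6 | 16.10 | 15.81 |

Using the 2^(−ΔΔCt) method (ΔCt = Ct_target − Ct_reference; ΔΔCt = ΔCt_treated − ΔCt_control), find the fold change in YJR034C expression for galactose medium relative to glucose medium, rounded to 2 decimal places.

ΔCt(glucose medium) = 23.720 − 16.100 = 7.620
ΔCt(galactose medium) = 20.710 − 15.810 = 4.900
ΔΔCt = 4.900 − 7.620 = -2.720
Fold change = 2^(−(-2.720)) = 2^2.720 = 6.589

6.59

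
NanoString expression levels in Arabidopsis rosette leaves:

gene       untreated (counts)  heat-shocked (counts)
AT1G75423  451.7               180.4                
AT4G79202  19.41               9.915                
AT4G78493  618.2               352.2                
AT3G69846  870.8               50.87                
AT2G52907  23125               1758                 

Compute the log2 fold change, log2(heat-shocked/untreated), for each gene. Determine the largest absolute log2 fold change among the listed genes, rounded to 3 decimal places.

4.097

log2(180.4/451.7) = -1.324  (AT1G75423)
log2(9.915/19.41) = -0.969  (AT4G79202)
log2(352.2/618.2) = -0.812  (AT4G78493)
log2(50.87/870.8) = -4.097  (AT3G69846)
log2(1758/23125) = -3.717  (AT2G52907)
The largest magnitude belongs to AT3G69846.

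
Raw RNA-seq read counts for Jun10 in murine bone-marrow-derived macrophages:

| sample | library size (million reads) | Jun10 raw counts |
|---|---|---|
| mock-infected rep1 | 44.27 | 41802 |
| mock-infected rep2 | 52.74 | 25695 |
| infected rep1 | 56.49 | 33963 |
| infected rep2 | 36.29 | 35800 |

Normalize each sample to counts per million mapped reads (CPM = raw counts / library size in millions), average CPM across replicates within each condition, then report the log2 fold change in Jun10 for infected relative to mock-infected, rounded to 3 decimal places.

0.149

CPM(mock-infected rep1) = 41802 / 44.27 = 944.2512
CPM(mock-infected rep2) = 25695 / 52.74 = 487.2014
CPM(infected rep1) = 33963 / 56.49 = 601.2215
CPM(infected rep2) = 35800 / 36.29 = 986.4977
mean CPM(mock-infected) = 715.7263; mean CPM(infected) = 793.8596
Fold change = 793.8596 / 715.7263 = 1.10917
log2(1.10917) = 0.1495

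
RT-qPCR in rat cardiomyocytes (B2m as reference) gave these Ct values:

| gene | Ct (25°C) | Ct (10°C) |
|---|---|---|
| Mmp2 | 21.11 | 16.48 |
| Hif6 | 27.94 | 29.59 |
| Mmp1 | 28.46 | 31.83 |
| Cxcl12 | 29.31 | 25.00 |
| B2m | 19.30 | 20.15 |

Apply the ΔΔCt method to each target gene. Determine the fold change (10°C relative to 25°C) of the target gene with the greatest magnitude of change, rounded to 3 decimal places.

Mmp2: ΔΔCt = (16.48−20.15) − (21.11−19.30) = -3.67 − 1.81 = -5.48; fold change = 2^5.48 = 44.632
Hif6: ΔΔCt = (29.59−20.15) − (27.94−19.30) = 9.44 − 8.64 = 0.80; fold change = 2^-0.80 = 0.574
Mmp1: ΔΔCt = (31.83−20.15) − (28.46−19.30) = 11.68 − 9.16 = 2.52; fold change = 2^-2.52 = 0.174
Cxcl12: ΔΔCt = (25.00−20.15) − (29.31−19.30) = 4.85 − 10.01 = -5.16; fold change = 2^5.16 = 35.753
Mmp2 has the largest |ΔΔCt| = 5.48.

44.632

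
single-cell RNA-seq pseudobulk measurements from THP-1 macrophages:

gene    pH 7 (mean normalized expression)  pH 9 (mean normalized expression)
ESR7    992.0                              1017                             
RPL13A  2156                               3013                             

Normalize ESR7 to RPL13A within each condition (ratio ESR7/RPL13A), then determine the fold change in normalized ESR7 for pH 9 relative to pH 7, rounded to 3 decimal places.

0.734

ESR7/RPL13A (pH 7) = 992.0 / 2156 = 0.46011
ESR7/RPL13A (pH 9) = 1017 / 3013 = 0.33754
Fold change = 0.33754 / 0.46011 = 0.7336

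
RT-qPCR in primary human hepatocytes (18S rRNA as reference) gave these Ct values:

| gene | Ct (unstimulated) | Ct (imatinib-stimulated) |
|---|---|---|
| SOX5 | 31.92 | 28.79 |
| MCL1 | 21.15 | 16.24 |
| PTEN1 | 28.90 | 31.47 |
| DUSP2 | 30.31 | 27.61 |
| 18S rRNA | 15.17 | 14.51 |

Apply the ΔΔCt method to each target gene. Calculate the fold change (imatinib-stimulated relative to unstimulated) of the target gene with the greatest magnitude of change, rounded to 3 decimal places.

SOX5: ΔΔCt = (28.79−14.51) − (31.92−15.17) = 14.28 − 16.75 = -2.47; fold change = 2^2.47 = 5.540
MCL1: ΔΔCt = (16.24−14.51) − (21.15−15.17) = 1.73 − 5.98 = -4.25; fold change = 2^4.25 = 19.027
PTEN1: ΔΔCt = (31.47−14.51) − (28.90−15.17) = 16.96 − 13.73 = 3.23; fold change = 2^-3.23 = 0.107
DUSP2: ΔΔCt = (27.61−14.51) − (30.31−15.17) = 13.10 − 15.14 = -2.04; fold change = 2^2.04 = 4.112
MCL1 has the largest |ΔΔCt| = 4.25.

19.027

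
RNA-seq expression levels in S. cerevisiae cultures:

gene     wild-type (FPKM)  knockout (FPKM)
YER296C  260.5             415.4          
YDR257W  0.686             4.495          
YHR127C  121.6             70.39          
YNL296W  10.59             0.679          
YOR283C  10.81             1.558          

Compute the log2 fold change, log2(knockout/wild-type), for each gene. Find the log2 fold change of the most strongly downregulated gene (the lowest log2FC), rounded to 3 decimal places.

log2(415.4/260.5) = 0.673  (YER296C)
log2(4.495/0.686) = 2.712  (YDR257W)
log2(70.39/121.6) = -0.789  (YHR127C)
log2(0.679/10.59) = -3.963  (YNL296W)
log2(1.558/10.81) = -2.795  (YOR283C)
YNL296W is most strongly downregulated.

-3.963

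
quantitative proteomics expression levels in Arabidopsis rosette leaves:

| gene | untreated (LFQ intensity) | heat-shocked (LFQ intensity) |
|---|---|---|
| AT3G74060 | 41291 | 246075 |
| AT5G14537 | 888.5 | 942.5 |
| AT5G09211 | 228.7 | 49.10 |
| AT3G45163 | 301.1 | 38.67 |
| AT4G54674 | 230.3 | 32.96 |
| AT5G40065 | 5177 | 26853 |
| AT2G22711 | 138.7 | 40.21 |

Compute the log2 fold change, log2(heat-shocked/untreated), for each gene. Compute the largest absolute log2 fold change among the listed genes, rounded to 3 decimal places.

log2(246075/41291) = 2.575  (AT3G74060)
log2(942.5/888.5) = 0.085  (AT5G14537)
log2(49.10/228.7) = -2.220  (AT5G09211)
log2(38.67/301.1) = -2.961  (AT3G45163)
log2(32.96/230.3) = -2.805  (AT4G54674)
log2(26853/5177) = 2.375  (AT5G40065)
log2(40.21/138.7) = -1.786  (AT2G22711)
The largest magnitude belongs to AT3G45163.

2.961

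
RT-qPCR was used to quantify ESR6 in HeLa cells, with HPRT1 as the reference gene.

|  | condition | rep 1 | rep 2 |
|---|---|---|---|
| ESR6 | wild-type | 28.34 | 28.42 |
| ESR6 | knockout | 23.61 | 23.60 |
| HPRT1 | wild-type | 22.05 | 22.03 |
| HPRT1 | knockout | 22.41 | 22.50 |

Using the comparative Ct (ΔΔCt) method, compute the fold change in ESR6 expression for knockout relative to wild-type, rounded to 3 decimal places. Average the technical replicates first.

Mean Ct: ESR6 wild-type 28.380; ESR6 knockout 23.605; HPRT1 wild-type 22.040; HPRT1 knockout 22.455
ΔCt(wild-type) = 28.380 − 22.040 = 6.340
ΔCt(knockout) = 23.605 − 22.455 = 1.150
ΔΔCt = 1.150 − 6.340 = -5.190
Fold change = 2^(−(-5.190)) = 2^5.190 = 36.5044

36.504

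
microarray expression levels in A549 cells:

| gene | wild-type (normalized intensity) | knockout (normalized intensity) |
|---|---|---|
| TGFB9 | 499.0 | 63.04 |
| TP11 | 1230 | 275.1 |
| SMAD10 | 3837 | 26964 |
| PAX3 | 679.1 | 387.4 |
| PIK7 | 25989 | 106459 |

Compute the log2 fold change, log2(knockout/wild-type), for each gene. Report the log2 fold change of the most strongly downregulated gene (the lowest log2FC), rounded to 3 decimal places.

log2(63.04/499.0) = -2.985  (TGFB9)
log2(275.1/1230) = -2.161  (TP11)
log2(26964/3837) = 2.813  (SMAD10)
log2(387.4/679.1) = -0.810  (PAX3)
log2(106459/25989) = 2.034  (PIK7)
TGFB9 is most strongly downregulated.

-2.985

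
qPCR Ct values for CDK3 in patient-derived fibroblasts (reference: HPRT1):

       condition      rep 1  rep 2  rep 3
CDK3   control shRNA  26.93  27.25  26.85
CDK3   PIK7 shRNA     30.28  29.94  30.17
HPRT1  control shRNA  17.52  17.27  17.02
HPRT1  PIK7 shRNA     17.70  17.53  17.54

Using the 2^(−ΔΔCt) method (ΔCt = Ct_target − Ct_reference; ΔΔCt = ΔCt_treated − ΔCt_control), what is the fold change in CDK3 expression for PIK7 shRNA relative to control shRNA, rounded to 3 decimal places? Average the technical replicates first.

0.144

Mean Ct: CDK3 control shRNA 27.010; CDK3 PIK7 shRNA 30.130; HPRT1 control shRNA 17.270; HPRT1 PIK7 shRNA 17.590
ΔCt(control shRNA) = 27.010 − 17.270 = 9.740
ΔCt(PIK7 shRNA) = 30.130 − 17.590 = 12.540
ΔΔCt = 12.540 − 9.740 = 2.800
Fold change = 2^(−2.800) = 0.1436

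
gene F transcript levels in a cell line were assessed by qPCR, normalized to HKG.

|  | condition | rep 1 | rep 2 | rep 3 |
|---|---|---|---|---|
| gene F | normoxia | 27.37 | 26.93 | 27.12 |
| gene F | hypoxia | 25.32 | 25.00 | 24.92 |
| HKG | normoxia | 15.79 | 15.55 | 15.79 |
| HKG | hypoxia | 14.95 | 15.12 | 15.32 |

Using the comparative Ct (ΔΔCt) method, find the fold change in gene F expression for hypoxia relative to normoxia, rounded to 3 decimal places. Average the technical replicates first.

Mean Ct: gene F normoxia 27.140; gene F hypoxia 25.080; HKG normoxia 15.710; HKG hypoxia 15.130
ΔCt(normoxia) = 27.140 − 15.710 = 11.430
ΔCt(hypoxia) = 25.080 − 15.130 = 9.950
ΔΔCt = 9.950 − 11.430 = -1.480
Fold change = 2^(−(-1.480)) = 2^1.480 = 2.7895

2.789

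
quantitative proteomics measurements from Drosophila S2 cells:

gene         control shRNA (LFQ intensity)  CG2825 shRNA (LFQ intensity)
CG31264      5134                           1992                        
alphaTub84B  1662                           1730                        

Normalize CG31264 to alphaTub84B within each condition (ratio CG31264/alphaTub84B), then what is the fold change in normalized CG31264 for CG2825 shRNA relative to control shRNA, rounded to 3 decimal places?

CG31264/alphaTub84B (control shRNA) = 5134 / 1662 = 3.089
CG31264/alphaTub84B (CG2825 shRNA) = 1992 / 1730 = 1.1514
Fold change = 1.1514 / 3.089 = 0.3728

0.373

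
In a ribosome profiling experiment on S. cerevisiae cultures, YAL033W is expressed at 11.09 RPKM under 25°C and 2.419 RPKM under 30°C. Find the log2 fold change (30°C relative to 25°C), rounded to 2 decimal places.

-2.20

Fold change = 2.419 / 11.09 = 0.2181
log2(0.2181) = -2.197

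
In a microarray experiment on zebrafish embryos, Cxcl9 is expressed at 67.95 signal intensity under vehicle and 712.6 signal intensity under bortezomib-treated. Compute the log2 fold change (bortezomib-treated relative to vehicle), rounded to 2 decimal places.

3.39

Fold change = 712.6 / 67.95 = 10.4871
log2(10.4871) = 3.391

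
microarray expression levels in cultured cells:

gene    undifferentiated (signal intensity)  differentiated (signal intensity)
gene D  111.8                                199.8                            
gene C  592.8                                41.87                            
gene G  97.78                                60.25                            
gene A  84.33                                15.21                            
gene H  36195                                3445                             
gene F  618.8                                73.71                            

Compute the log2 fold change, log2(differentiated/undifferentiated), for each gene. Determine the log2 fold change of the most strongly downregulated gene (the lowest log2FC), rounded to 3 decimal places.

log2(199.8/111.8) = 0.838  (gene D)
log2(41.87/592.8) = -3.824  (gene C)
log2(60.25/97.78) = -0.699  (gene G)
log2(15.21/84.33) = -2.471  (gene A)
log2(3445/36195) = -3.393  (gene H)
log2(73.71/618.8) = -3.070  (gene F)
gene C is most strongly downregulated.

-3.824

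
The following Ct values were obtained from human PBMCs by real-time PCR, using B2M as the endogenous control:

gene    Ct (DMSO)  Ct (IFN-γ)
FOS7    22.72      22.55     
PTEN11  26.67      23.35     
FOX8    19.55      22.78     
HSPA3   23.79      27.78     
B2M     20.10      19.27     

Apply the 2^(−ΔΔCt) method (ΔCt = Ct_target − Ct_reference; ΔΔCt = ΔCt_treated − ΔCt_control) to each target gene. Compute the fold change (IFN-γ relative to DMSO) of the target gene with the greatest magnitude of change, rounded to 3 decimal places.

FOS7: ΔΔCt = (22.55−19.27) − (22.72−20.10) = 3.28 − 2.62 = 0.66; fold change = 2^-0.66 = 0.633
PTEN11: ΔΔCt = (23.35−19.27) − (26.67−20.10) = 4.08 − 6.57 = -2.49; fold change = 2^2.49 = 5.618
FOX8: ΔΔCt = (22.78−19.27) − (19.55−20.10) = 3.51 − (-0.55) = 4.06; fold change = 2^-4.06 = 0.060
HSPA3: ΔΔCt = (27.78−19.27) − (23.79−20.10) = 8.51 − 3.69 = 4.82; fold change = 2^-4.82 = 0.035
HSPA3 has the largest |ΔΔCt| = 4.82.

0.035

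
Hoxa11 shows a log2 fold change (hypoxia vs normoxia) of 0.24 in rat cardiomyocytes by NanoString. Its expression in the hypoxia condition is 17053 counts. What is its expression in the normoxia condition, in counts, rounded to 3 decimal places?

14439.548

Fold change = 2^(0.24) = 1.1810
normoxia expression = 17053 / 1.1810 = 14439.548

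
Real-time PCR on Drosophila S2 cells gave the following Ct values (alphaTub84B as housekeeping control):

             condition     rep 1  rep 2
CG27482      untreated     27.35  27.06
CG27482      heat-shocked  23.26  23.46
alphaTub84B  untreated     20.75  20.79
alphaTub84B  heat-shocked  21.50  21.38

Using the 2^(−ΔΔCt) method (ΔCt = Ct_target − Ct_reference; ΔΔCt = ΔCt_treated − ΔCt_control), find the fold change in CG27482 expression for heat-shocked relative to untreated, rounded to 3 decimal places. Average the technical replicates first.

Mean Ct: CG27482 untreated 27.205; CG27482 heat-shocked 23.360; alphaTub84B untreated 20.770; alphaTub84B heat-shocked 21.440
ΔCt(untreated) = 27.205 − 20.770 = 6.435
ΔCt(heat-shocked) = 23.360 − 21.440 = 1.920
ΔΔCt = 1.920 − 6.435 = -4.515
Fold change = 2^(−(-4.515)) = 2^4.515 = 22.8639

22.864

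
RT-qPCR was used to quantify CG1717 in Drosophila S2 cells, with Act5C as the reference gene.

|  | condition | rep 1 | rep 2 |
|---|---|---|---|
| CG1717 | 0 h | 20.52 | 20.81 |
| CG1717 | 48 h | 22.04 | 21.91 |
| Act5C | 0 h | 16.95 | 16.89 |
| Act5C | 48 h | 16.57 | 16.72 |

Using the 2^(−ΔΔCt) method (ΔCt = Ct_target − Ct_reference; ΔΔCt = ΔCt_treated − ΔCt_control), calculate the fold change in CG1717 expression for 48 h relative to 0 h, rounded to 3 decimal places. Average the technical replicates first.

0.333

Mean Ct: CG1717 0 h 20.665; CG1717 48 h 21.975; Act5C 0 h 16.920; Act5C 48 h 16.645
ΔCt(0 h) = 20.665 − 16.920 = 3.745
ΔCt(48 h) = 21.975 − 16.645 = 5.330
ΔΔCt = 5.330 − 3.745 = 1.585
Fold change = 2^(−1.585) = 0.3333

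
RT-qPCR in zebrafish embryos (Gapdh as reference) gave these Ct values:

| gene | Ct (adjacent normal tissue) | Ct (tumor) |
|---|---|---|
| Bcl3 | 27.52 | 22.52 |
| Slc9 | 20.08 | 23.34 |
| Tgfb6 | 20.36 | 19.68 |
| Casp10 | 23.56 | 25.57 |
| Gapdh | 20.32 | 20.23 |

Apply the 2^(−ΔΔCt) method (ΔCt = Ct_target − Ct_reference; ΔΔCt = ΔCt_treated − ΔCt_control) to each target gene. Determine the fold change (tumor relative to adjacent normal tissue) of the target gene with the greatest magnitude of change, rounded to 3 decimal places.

30.065

Bcl3: ΔΔCt = (22.52−20.23) − (27.52−20.32) = 2.29 − 7.20 = -4.91; fold change = 2^4.91 = 30.065
Slc9: ΔΔCt = (23.34−20.23) − (20.08−20.32) = 3.11 − (-0.24) = 3.35; fold change = 2^-3.35 = 0.098
Tgfb6: ΔΔCt = (19.68−20.23) − (20.36−20.32) = -0.55 − 0.04 = -0.59; fold change = 2^0.59 = 1.505
Casp10: ΔΔCt = (25.57−20.23) − (23.56−20.32) = 5.34 − 3.24 = 2.10; fold change = 2^-2.10 = 0.233
Bcl3 has the largest |ΔΔCt| = 4.91.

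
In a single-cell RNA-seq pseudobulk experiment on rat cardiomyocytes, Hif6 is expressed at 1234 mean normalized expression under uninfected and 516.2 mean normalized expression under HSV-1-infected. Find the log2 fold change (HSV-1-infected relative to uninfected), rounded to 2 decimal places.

-1.26

Fold change = 516.2 / 1234 = 0.4183
log2(0.4183) = -1.257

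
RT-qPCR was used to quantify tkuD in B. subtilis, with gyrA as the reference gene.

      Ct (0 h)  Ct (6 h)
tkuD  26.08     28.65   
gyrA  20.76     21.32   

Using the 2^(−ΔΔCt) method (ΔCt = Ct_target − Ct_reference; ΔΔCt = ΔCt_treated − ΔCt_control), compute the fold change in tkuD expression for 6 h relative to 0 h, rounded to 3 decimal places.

0.248

ΔCt(0 h) = 26.080 − 20.760 = 5.320
ΔCt(6 h) = 28.650 − 21.320 = 7.330
ΔΔCt = 7.330 − 5.320 = 2.010
Fold change = 2^(−2.010) = 0.2483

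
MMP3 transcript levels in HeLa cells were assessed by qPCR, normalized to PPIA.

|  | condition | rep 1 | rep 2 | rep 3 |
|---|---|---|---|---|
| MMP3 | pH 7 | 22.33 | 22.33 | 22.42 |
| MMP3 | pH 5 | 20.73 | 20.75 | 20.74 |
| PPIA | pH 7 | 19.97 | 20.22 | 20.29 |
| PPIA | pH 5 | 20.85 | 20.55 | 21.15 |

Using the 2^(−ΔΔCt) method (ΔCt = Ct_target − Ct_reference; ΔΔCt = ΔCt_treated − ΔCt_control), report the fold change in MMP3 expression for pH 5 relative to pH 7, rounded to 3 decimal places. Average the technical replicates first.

4.959

Mean Ct: MMP3 pH 7 22.360; MMP3 pH 5 20.740; PPIA pH 7 20.160; PPIA pH 5 20.850
ΔCt(pH 7) = 22.360 − 20.160 = 2.200
ΔCt(pH 5) = 20.740 − 20.850 = -0.110
ΔΔCt = -0.110 − 2.200 = -2.310
Fold change = 2^(−(-2.310)) = 2^2.310 = 4.9588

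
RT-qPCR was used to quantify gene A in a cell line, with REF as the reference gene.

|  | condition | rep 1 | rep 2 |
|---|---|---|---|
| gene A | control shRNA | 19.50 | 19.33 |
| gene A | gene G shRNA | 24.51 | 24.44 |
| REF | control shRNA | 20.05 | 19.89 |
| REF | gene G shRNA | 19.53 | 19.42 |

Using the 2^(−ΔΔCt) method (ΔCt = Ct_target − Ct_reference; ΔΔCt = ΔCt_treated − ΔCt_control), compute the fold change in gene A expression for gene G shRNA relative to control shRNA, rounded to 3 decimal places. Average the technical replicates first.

0.021

Mean Ct: gene A control shRNA 19.415; gene A gene G shRNA 24.475; REF control shRNA 19.970; REF gene G shRNA 19.475
ΔCt(control shRNA) = 19.415 − 19.970 = -0.555
ΔCt(gene G shRNA) = 24.475 − 19.475 = 5.000
ΔΔCt = 5.000 − (-0.555) = 5.555
Fold change = 2^(−5.555) = 0.0213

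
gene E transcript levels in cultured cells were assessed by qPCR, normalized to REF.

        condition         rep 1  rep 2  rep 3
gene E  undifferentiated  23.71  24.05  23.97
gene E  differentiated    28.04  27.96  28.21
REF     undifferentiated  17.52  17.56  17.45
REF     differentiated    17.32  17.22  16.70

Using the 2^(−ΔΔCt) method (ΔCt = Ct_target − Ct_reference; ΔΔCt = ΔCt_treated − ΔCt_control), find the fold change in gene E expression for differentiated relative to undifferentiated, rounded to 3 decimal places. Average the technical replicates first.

Mean Ct: gene E undifferentiated 23.910; gene E differentiated 28.070; REF undifferentiated 17.510; REF differentiated 17.080
ΔCt(undifferentiated) = 23.910 − 17.510 = 6.400
ΔCt(differentiated) = 28.070 − 17.080 = 10.990
ΔΔCt = 10.990 − 6.400 = 4.590
Fold change = 2^(−4.590) = 0.0415

0.042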